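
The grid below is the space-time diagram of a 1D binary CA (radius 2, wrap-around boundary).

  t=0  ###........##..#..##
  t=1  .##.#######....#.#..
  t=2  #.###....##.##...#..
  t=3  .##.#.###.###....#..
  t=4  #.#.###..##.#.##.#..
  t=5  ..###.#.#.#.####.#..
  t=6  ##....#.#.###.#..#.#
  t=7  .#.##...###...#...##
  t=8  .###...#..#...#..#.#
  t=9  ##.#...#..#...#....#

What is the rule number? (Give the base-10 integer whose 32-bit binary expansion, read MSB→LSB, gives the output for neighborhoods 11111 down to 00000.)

  [31] ##### => .  t=0,i=0
  [30] ####. => #  t=0,i=1
  [29] ###.# => .  t=3,i=8
  [28] ###.. => #  t=0,i=2
  [27] ##.## => #  t=1,i=3
  [26] ##.#. => .  t=3,i=3
  [25] ##..# => .  t=0,i=13
  [24] ##... => .  t=0,i=3
  [23] #.### => #  t=1,i=4
  [22] #.##. => #  t=2,i=12
  [21] #.#.# => #  t=3,i=4
  [20] #.#.. => #  t=1,i=17
  [19] #..## => #  t=0,i=17
  [18] #..#. => .  t=0,i=14
  [17] #...# => .  t=1,i=19
  [16] #.... => #  t=0,i=4
  [15] .#### => .  t=0,i=19
  [14] .###. => .  t=2,i=3
  [13] .##.# => #  t=1,i=2
  [12] .##.. => .  t=0,i=12
  [11] .#.## => #  t=2,i=1
  [10] .#.#. => .  t=1,i=16
  [9] .#..# => .  t=0,i=16
  [8] .#... => .  t=1,i=18
  [7] ..### => .  t=0,i=18
  [6] ..##. => .  t=0,i=11
  [5] ..#.# => .  t=1,i=15
  [4] ..#.. => #  t=0,i=15
  [3] ...## => #  t=0,i=10
  [2] ...#. => .  t=1,i=14
  [1] ....# => #  t=0,i=9
  [0] ..... => #  t=0,i=5
  bits 01011000111110010010100000011011 = 1492723739

1492723739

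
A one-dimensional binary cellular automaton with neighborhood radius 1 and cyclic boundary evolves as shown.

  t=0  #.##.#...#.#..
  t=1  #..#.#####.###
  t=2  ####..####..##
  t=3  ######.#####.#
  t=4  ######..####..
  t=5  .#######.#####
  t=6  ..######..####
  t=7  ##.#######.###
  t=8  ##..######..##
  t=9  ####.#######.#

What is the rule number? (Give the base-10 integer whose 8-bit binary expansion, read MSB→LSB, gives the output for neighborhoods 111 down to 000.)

215

  [7] ### => #  t=1,i=6
  [6] ##. => #  t=0,i=3
  [5] #.# => .  t=0,i=1
  [4] #.. => #  t=0,i=6
  [3] .## => .  t=0,i=2
  [2] .#. => #  t=0,i=0
  [1] ..# => #  t=0,i=8
  [0] ... => #  t=0,i=7
  bits 11010111 = 215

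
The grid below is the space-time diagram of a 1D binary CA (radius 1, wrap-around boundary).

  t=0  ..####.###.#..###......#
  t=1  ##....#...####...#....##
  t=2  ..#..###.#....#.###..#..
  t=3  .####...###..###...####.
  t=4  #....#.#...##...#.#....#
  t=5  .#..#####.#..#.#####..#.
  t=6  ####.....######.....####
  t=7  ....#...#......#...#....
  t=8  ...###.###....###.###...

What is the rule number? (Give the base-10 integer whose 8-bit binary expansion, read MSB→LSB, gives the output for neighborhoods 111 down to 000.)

  [7] ### => .  t=0,i=3
  [6] ##. => .  t=0,i=5
  [5] #.# => #  t=0,i=6
  [4] #.. => #  t=0,i=0
  [3] .## => .  t=0,i=2
  [2] .#. => #  t=0,i=11
  [1] ..# => #  t=0,i=1
  [0] ... => .  t=0,i=18
  bits 00110110 = 54

54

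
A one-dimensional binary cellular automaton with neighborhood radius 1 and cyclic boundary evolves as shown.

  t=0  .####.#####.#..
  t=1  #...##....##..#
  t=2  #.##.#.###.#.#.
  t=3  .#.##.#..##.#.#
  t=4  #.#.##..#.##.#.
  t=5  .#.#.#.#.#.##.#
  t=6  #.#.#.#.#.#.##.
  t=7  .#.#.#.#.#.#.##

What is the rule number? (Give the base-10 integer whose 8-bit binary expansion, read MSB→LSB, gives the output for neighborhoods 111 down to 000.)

99

  ###|.  b7=0 t=0,i=2
  ##.|#  b6=1 t=0,i=4
  #.#|#  b5=1 t=0,i=5
  #..|.  b4=0 t=0,i=13
  .##|.  b3=0 t=0,i=1
  .#.|.  b2=0 t=0,i=12
  ..#|#  b1=1 t=0,i=0
  ...|#  b0=1 t=0,i=14
  bits 01100011 = 99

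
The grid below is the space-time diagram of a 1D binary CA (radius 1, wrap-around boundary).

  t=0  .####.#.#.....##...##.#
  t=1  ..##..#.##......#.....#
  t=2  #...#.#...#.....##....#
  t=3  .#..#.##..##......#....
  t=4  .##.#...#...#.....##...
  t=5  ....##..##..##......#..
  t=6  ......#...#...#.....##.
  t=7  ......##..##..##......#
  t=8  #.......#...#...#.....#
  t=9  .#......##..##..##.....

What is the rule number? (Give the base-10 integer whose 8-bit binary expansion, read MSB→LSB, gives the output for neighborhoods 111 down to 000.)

  ### -> #   bit 7 = 1  t=0,i=2
  ##. -> .   bit 6 = 0  t=0,i=4
  #.# -> .   bit 5 = 0  t=0,i=0
  #.. -> #   bit 4 = 1  t=0,i=9
  .## -> .   bit 3 = 0  t=0,i=1
  .#. -> #   bit 2 = 1  t=0,i=6
  ..# -> .   bit 1 = 0  t=0,i=13
  ... -> .   bit 0 = 0  t=0,i=10
  bits 10010100 = 148

148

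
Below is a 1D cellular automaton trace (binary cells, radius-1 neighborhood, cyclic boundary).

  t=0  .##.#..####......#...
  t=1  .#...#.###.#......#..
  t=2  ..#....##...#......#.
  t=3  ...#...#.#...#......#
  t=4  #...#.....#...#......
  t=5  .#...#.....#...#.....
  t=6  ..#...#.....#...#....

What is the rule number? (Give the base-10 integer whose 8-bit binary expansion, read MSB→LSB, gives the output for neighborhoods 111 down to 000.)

152

  ###|#  b7=1 t=0,i=8
  ##.|.  b6=0 t=0,i=2
  #.#|.  b5=0 t=0,i=3
  #..|#  b4=1 t=0,i=5
  .##|#  b3=1 t=0,i=1
  .#.|.  b2=0 t=0,i=4
  ..#|.  b1=0 t=0,i=0
  ...|.  b0=0 t=0,i=12
  bits 10011000 = 152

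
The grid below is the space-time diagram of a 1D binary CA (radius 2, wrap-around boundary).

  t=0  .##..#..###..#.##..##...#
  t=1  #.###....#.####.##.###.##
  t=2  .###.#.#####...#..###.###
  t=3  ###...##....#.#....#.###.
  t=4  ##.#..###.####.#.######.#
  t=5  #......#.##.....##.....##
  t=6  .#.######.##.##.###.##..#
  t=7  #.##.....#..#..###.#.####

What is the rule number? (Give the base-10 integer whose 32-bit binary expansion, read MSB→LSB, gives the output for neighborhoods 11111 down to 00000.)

193224039

  #####|.  b31=0 t=2,i=9
  ####.|.  b30=0 t=1,i=13
  ###.#|.  b29=0 t=1,i=0
  ###..|.  b28=0 t=0,i=10
  ##.##|#  b27=1 t=1,i=1
  ##.#.|.  b26=0 t=2,i=4
  ##..#|#  b25=1 t=0,i=3
  ##...|#  b24=1 t=0,i=21
  #.###|#  b23=1 t=1,i=2
  #.##.|.  b22=0 t=0,i=1
  #.#.#|.  b21=0 t=2,i=5
  #.#..|.  b20=0 t=3,i=14
  #..##|.  b19=0 t=0,i=7
  #..#.|#  b18=1 t=0,i=4
  #...#|.  b17=0 t=0,i=22
  #....|.  b16=0 t=1,i=6
  .####|.  b15=0 t=1,i=12
  .###.|#  b14=1 t=0,i=9
  .##.#|.  b13=0 t=1,i=17
  .##..|#  b12=1 t=0,i=2
  .#.##|#  b11=1 t=0,i=0
  .#.#.|#  b10=1 t=3,i=13
  .#..#|.  b9=0 t=0,i=6
  .#...|#  b8=1 t=3,i=15
  ..###|.  b7=0 t=0,i=8
  ..##.|#  b6=1 t=0,i=19
  ..#.#|#  b5=1 t=0,i=13
  ..#..|.  b4=0 t=0,i=5
  ...##|.  b3=0 t=3,i=5
  ...#.|#  b2=1 t=0,i=23
  ....#|#  b1=1 t=1,i=7
  .....|#  b0=1 t=5,i=3
  bits 00001011100001000101110101100111 = 193224039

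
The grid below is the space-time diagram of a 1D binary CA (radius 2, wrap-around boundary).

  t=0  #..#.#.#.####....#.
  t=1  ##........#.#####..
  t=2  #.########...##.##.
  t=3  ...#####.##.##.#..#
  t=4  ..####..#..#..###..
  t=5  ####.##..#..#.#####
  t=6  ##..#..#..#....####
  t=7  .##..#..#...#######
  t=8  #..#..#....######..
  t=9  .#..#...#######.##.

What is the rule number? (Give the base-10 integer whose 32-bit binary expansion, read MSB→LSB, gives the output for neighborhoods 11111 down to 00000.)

2668741327

  #####|#  b31=1 t=1,i=14
  ####.|.  b30=0 t=0,i=11
  ###.#|.  b29=0 t=3,i=7
  ###..|#  b28=1 t=0,i=12
  ##.##|#  b27=1 t=2,i=15
  ##.#.|#  b26=1 t=2,i=18
  ##..#|#  b25=1 t=1,i=17
  ##...|#  b24=1 t=0,i=13
  #.###|.  b23=0 t=0,i=9
  #.##.|.  b22=0 t=2,i=16
  #.#.#|.  b21=0 t=0,i=5
  #.#..|#  b20=1 t=0,i=0
  #..##|.  b19=0 t=1,i=18
  #..#.|.  b18=0 t=0,i=2
  #...#|.  b17=0 t=2,i=11
  #....|#  b16=1 t=0,i=14
  .####|#  b15=1 t=0,i=10
  .###.|#  b14=1 t=4,i=15
  .##.#|.  b13=0 t=2,i=14
  .##..|.  b12=0 t=1,i=1
  .#.##|.  b11=0 t=0,i=8
  .#.#.|.  b10=0 t=0,i=4
  .#..#|#  b9=1 t=0,i=1
  .#...|.  b8=0 t=3,i=0
  ..###|#  b7=1 t=3,i=3
  ..##.|#  b6=1 t=1,i=0
  ..#.#|.  b5=0 t=0,i=3
  ..#..|.  b4=0 t=3,i=18
  ...##|#  b3=1 t=2,i=12
  ...#.|#  b2=1 t=0,i=16
  ....#|#  b1=1 t=0,i=15
  .....|#  b0=1 t=1,i=4
  bits 10011111000100011100001011001111 = 2668741327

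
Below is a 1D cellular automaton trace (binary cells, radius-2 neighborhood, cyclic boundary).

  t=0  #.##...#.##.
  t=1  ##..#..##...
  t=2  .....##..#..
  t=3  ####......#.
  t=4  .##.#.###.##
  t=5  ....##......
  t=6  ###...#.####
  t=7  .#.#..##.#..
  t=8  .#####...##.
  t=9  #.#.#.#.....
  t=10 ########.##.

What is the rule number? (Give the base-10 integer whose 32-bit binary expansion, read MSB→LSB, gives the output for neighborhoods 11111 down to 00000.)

  #####|.  b31=0 t=6,i=0
  ####.|#  b30=1 t=3,i=2
  ###.#|.  b29=0 t=4,i=8
  ###..|.  b28=0 t=3,i=3
  ##.##|.  b27=0 t=4,i=0
  ##.#.|.  b26=0 t=0,i=11
  ##..#|.  b25=0 t=1,i=2
  ##...|#  b24=1 t=0,i=4
  #.###|.  b23=0 t=3,i=0
  #.##.|.  b22=0 t=0,i=2
  #.#.#|#  b21=1 t=0,i=0
  #.#..|#  b20=1 t=7,i=3
  #..##|#  b19=1 t=1,i=6
  #..#.|.  b18=0 t=1,i=3
  #...#|.  b17=0 t=0,i=5
  #....|.  b16=0 t=2,i=11
  .####|#  b15=1 t=3,i=1
  .###.|.  b14=0 t=4,i=7
  .##.#|.  b13=0 t=0,i=10
  .##..|.  b12=0 t=0,i=3
  .#.##|#  b11=1 t=0,i=1
  .#.#.|#  b10=1 t=7,i=2
  .#..#|#  b9=1 t=1,i=5
  .#...|#  b8=1 t=2,i=10
  ..###|.  b7=0 t=8,i=1
  ..##.|.  b6=0 t=1,i=0
  ..#.#|#  b5=1 t=0,i=7
  ..#..|.  b4=0 t=1,i=4
  ...##|.  b3=0 t=1,i=11
  ...#.|.  b2=0 t=0,i=6
  ....#|#  b1=1 t=2,i=3
  .....|#  b0=1 t=2,i=0
  bits 01000001001110001000111100100011 = 1094225699

1094225699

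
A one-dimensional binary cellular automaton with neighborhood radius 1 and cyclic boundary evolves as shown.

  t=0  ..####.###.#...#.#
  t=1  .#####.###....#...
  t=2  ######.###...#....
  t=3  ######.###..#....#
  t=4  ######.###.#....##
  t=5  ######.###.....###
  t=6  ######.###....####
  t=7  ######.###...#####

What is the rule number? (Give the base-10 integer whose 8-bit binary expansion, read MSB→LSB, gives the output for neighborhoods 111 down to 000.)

202

  ### -> #   bit 7 = 1  t=0,i=3
  ##. -> #   bit 6 = 1  t=0,i=5
  #.# -> .   bit 5 = 0  t=0,i=6
  #.. -> .   bit 4 = 0  t=0,i=0
  .## -> #   bit 3 = 1  t=0,i=2
  .#. -> .   bit 2 = 0  t=0,i=11
  ..# -> #   bit 1 = 1  t=0,i=1
  ... -> .   bit 0 = 0  t=0,i=13
  bits 11001010 = 202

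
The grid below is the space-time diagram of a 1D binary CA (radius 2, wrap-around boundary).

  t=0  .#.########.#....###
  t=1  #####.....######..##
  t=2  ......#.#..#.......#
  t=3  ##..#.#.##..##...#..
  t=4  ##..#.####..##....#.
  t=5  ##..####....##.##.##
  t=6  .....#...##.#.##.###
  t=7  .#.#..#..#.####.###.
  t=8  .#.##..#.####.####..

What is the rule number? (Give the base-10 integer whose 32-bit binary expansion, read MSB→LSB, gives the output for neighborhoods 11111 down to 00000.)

  #####|.  b31=0 t=0,i=5
  ####.|.  b30=0 t=0,i=9
  ###.#|#  b29=1 t=0,i=10
  ###..|.  b28=0 t=1,i=4
  ##.##|#  b27=1 t=5,i=14
  ##.#.|#  b26=1 t=0,i=0
  ##..#|.  b25=0 t=1,i=16
  ##...|.  b24=0 t=1,i=5
  #.###|#  b23=1 t=0,i=3
  #.##.|#  b22=1 t=3,i=8
  #.#.#|#  b21=1 t=0,i=1
  #.#..|#  b20=1 t=0,i=12
  #..##|.  b19=0 t=1,i=17
  #..#.|.  b18=0 t=2,i=10
  #...#|.  b17=0 t=3,i=15
  #....|#  b16=1 t=0,i=14
  .####|#  b15=1 t=0,i=4
  .###.|#  b14=1 t=0,i=18
  .##.#|.  b13=0 t=5,i=13
  .##..|#  b12=1 t=3,i=1
  .#.##|#  b11=1 t=0,i=2
  .#.#.|.  b10=0 t=2,i=7
  .#..#|#  b9=1 t=2,i=9
  .#...|#  b8=1 t=0,i=13
  ..###|.  b7=0 t=0,i=17
  ..##.|#  b6=1 t=3,i=0
  ..#.#|#  b5=1 t=2,i=6
  ..#..|.  b4=0 t=2,i=11
  ...##|.  b3=0 t=0,i=16
  ...#.|.  b2=0 t=2,i=5
  ....#|#  b1=1 t=0,i=15
  .....|.  b0=0 t=1,i=7
  bits 00101100111100011101101101100010 = 754047842

754047842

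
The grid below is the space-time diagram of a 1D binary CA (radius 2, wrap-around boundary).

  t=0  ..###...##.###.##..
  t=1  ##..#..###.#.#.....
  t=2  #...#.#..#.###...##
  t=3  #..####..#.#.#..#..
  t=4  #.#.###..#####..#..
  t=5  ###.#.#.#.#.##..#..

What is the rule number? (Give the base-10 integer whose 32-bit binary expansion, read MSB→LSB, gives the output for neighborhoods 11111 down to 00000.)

1891148926

  ##### -> .   bit 31 = 0  t=4,i=11
  ####. -> #   bit 30 = 1  t=3,i=5
  ###.# -> #   bit 29 = 1  t=0,i=13
  ###.. -> #   bit 28 = 1  t=0,i=4
  ##.## -> .   bit 27 = 0  t=0,i=10
  ##.#. -> .   bit 26 = 0  t=1,i=10
  ##..# -> .   bit 25 = 0  t=1,i=2
  ##... -> .   bit 24 = 0  t=0,i=5
  #.### -> #   bit 23 = 1  t=0,i=11
  #.##. -> .   bit 22 = 0  t=0,i=15
  #.#.# -> #   bit 21 = 1  t=1,i=11
  #.#.. -> #   bit 20 = 1  t=1,i=13
  #..## -> #   bit 19 = 1  t=1,i=6
  #..#. -> .   bit 18 = 0  t=1,i=3
  #...# -> .   bit 17 = 0  t=0,i=6
  #.... -> .   bit 16 = 0  t=0,i=18
  .#### -> #   bit 15 = 1  t=3,i=4
  .###. -> .   bit 14 = 0  t=0,i=3
  .##.# -> #   bit 13 = 1  t=0,i=9
  .##.. -> .   bit 12 = 0  t=0,i=16
  .#.## -> .   bit 11 = 0  t=2,i=10
  .#.#. -> #   bit 10 = 1  t=1,i=12
  .#..# -> .   bit 9 = 0  t=1,i=5
  .#... -> .   bit 8 = 0  t=1,i=14
  ..### -> .   bit 7 = 0  t=0,i=2
  ..##. -> #   bit 6 = 1  t=0,i=8
  ..#.# -> #   bit 5 = 1  t=2,i=4
  ..#.. -> #   bit 4 = 1  t=1,i=4
  ...## -> #   bit 3 = 1  t=0,i=1
  ...#. -> #   bit 2 = 1  t=2,i=3
  ....# -> #   bit 1 = 1  t=0,i=0
  ..... -> .   bit 0 = 0  t=1,i=16
  bits 01110000101110001010010001111110 = 1891148926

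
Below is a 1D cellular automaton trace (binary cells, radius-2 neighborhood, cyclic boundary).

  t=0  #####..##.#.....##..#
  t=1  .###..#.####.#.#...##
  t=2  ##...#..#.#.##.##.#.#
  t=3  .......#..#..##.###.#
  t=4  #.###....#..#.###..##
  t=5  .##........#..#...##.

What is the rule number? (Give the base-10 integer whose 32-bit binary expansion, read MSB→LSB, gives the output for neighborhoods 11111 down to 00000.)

3434881417

  [31] ##### => #  t=0,i=1
  [30] ####. => #  t=0,i=3
  [29] ###.# => .  t=1,i=11
  [28] ###.. => .  t=0,i=4
  [27] ##.## => #  t=1,i=0
  [26] ##.#. => #  t=0,i=9
  [25] ##..# => .  t=0,i=5
  [24] ##... => .  t=2,i=2
  [23] #.### => #  t=1,i=1
  [22] #.##. => .  t=2,i=12
  [21] #.#.# => #  t=1,i=13
  [20] #.#.. => #  t=0,i=10
  [19] #..## => #  t=0,i=6
  [18] #..#. => #  t=1,i=5
  [17] #...# => .  t=1,i=17
  [16] #.... => .  t=0,i=12
  [15] .#### => .  t=0,i=0
  [14] .###. => .  t=1,i=2
  [13] .##.# => #  t=0,i=8
  [12] .##.. => .  t=0,i=17
  [11] .#.## => .  t=1,i=7
  [10] .#.#. => .  t=1,i=14
  [9] .#..# => .  t=2,i=6
  [8] .#... => #  t=0,i=11
  [7] ..### => #  t=0,i=20
  [6] ..##. => .  t=0,i=7
  [5] ..#.# => .  t=1,i=6
  [4] ..#.. => .  t=2,i=5
  [3] ...## => #  t=0,i=15
  [2] ...#. => .  t=2,i=4
  [1] ....# => .  t=0,i=14
  [0] ..... => #  t=0,i=13
  bits 11001100101111000010000110001001 = 3434881417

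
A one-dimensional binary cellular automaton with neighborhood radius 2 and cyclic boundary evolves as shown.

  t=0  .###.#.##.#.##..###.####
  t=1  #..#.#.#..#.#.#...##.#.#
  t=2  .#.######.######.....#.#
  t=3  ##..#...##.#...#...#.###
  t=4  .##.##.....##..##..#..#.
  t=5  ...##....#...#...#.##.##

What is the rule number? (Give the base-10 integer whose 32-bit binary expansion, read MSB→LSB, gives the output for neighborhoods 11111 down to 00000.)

980453170

  #####|.  b31=0 t=2,i=5
  ####.|.  b30=0 t=0,i=22
  ###.#|#  b29=1 t=0,i=3
  ###..|#  b28=1 t=2,i=15
  ##.##|#  b27=1 t=0,i=0
  ##.#.|.  b26=0 t=0,i=4
  ##..#|#  b25=1 t=0,i=14
  ##...|.  b24=0 t=2,i=16
  #.###|.  b23=0 t=0,i=1
  #.##.|#  b22=1 t=0,i=7
  #.#.#|#  b21=1 t=0,i=5
  #.#..|#  b20=1 t=1,i=7
  #..##|.  b19=0 t=0,i=15
  #..#.|.  b18=0 t=1,i=2
  #...#|.  b17=0 t=1,i=16
  #....|.  b16=0 t=2,i=17
  .####|#  b15=1 t=0,i=21
  .###.|.  b14=0 t=0,i=2
  .##.#|.  b13=0 t=0,i=8
  .##..|.  b12=0 t=0,i=13
  .#.##|.  b11=0 t=0,i=6
  .#.#.|#  b10=1 t=1,i=4
  .#..#|#  b9=1 t=1,i=8
  .#...|#  b8=1 t=1,i=15
  ..###|.  b7=0 t=0,i=16
  ..##.|.  b6=0 t=1,i=18
  ..#.#|#  b5=1 t=1,i=3
  ..#..|#  b4=1 t=3,i=4
  ...##|.  b3=0 t=1,i=17
  ...#.|.  b2=0 t=2,i=20
  ....#|#  b1=1 t=2,i=19
  .....|.  b0=0 t=2,i=18
  bits 00111010011100001000011100110010 = 980453170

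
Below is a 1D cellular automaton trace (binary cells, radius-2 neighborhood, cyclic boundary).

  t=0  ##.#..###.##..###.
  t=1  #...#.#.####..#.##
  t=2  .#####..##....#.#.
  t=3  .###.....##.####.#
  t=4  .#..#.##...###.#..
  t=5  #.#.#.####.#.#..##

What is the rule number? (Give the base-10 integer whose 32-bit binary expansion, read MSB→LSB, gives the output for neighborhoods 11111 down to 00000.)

2848102311

  #####|#  b31=1 t=2,i=3
  ####.|.  b30=0 t=1,i=10
  ###.#|#  b29=1 t=0,i=8
  ###..|.  b28=0 t=1,i=0
  ##.##|#  b27=1 t=0,i=9
  ##.#.|.  b26=0 t=0,i=2
  ##..#|.  b25=0 t=0,i=12
  ##...|#  b24=1 t=1,i=1
  #.###|#  b23=1 t=1,i=8
  #.##.|#  b22=1 t=0,i=0
  #.#.#|.  b21=0 t=1,i=6
  #.#..|.  b20=0 t=0,i=3
  #..##|.  b19=0 t=0,i=5
  #..#.|.  b18=0 t=1,i=13
  #...#|#  b17=1 t=1,i=2
  #....|.  b16=0 t=2,i=11
  .####|#  b15=1 t=1,i=9
  .###.|.  b14=0 t=0,i=7
  .##.#|.  b13=0 t=0,i=1
  .##..|#  b12=1 t=0,i=11
  .#.##|.  b11=0 t=1,i=7
  .#.#.|#  b10=1 t=1,i=5
  .#..#|#  b9=1 t=0,i=4
  .#...|#  b8=1 t=4,i=16
  ..###|#  b7=1 t=0,i=6
  ..##.|.  b6=0 t=2,i=8
  ..#.#|#  b5=1 t=1,i=4
  ..#..|.  b4=0 t=4,i=1
  ...##|.  b3=0 t=3,i=8
  ...#.|#  b2=1 t=1,i=3
  ....#|#  b1=1 t=2,i=12
  .....|#  b0=1 t=3,i=6
  bits 10101001110000101001011110100111 = 2848102311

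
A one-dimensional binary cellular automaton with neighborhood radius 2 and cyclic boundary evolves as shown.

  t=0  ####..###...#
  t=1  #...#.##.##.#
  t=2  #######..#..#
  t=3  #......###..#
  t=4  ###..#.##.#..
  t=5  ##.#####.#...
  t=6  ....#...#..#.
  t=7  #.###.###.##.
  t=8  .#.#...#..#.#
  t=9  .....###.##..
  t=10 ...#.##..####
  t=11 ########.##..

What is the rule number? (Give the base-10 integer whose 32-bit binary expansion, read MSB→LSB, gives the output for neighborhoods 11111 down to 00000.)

  [31] ##### => .  t=0,i=1
  [30] ####. => .  t=0,i=2
  [29] ###.# => .  t=5,i=7
  [28] ###.. => .  t=0,i=3
  [27] ##.## => .  t=1,i=8
  [26] ##.#. => #  t=4,i=9
  [25] ##..# => #  t=0,i=4
  [24] ##... => #  t=0,i=9
  [23] #.### => .  t=5,i=3
  [22] #.##. => #  t=1,i=6
  [21] #.#.# => .  t=7,i=0
  [20] #.#.. => .  t=4,i=10
  [19] #..## => .  t=0,i=5
  [18] #..#. => #  t=2,i=8
  [17] #...# => #  t=0,i=10
  [16] #.... => #  t=3,i=2
  [15] .#### => #  t=0,i=0
  [14] .###. => #  t=0,i=7
  [13] .##.# => .  t=1,i=7
  [12] .##.. => #  t=1,i=0
  [11] .#.## => #  t=1,i=5
  [10] .#.#. => .  t=8,i=0
  [9] .#..# => .  t=2,i=10
  [8] .#... => .  t=5,i=10
  [7] ..### => #  t=0,i=6
  [6] ..##. => .  t=3,i=12
  [5] ..#.# => #  t=1,i=4
  [4] ..#.. => #  t=2,i=9
  [3] ...## => .  t=0,i=11
  [2] ...#. => #  t=1,i=3
  [1] ....# => #  t=3,i=5
  [0] ..... => .  t=3,i=3
  bits 00000111010001111101100010110110 = 122149046

122149046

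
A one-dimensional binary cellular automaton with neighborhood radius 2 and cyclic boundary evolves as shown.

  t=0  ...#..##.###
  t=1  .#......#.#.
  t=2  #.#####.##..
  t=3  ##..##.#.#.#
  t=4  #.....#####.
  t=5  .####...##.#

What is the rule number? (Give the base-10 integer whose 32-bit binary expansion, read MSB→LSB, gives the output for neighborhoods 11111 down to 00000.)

  ##### -> #   bit 31 = 1  t=2,i=4
  ####. -> #   bit 30 = 1  t=2,i=5
  ###.# -> .   bit 29 = 0  t=2,i=6
  ###.. -> .   bit 28 = 0  t=0,i=11
  ##.## -> #   bit 27 = 1  t=0,i=8
  ##.#. -> #   bit 26 = 1  t=3,i=6
  ##..# -> .   bit 25 = 0  t=2,i=10
  ##... -> .   bit 24 = 0  t=0,i=0
  #.### -> .   bit 23 = 0  t=0,i=9
  #.##. -> .   bit 22 = 0  t=2,i=8
  #.#.# -> #   bit 21 = 1  t=3,i=7
  #.#.. -> .   bit 20 = 0  t=1,i=10
  #..## -> .   bit 19 = 0  t=0,i=5
  #..#. -> #   bit 18 = 1  t=1,i=0
  #...# -> #   bit 17 = 1  t=0,i=1
  #.... -> #   bit 16 = 1  t=1,i=3
  .#### -> .   bit 15 = 0  t=2,i=3
  .###. -> #   bit 14 = 1  t=0,i=10
  .##.# -> .   bit 13 = 0  t=0,i=7
  .##.. -> #   bit 12 = 1  t=2,i=9
  .#.## -> #   bit 11 = 1  t=2,i=1
  .#.#. -> #   bit 10 = 1  t=1,i=9
  .#..# -> .   bit 9 = 0  t=0,i=4
  .#... -> #   bit 8 = 1  t=1,i=2
  ..### -> .   bit 7 = 0  t=4,i=6
  ..##. -> .   bit 6 = 0  t=0,i=6
  ..#.# -> #   bit 5 = 1  t=1,i=8
  ..#.. -> .   bit 4 = 0  t=0,i=3
  ...## -> .   bit 3 = 0  t=4,i=5
  ...#. -> .   bit 2 = 0  t=0,i=2
  ....# -> #   bit 1 = 1  t=1,i=6
  ..... -> #   bit 0 = 1  t=1,i=4
  bits 11001100001001110101110100100011 = 3425131811

3425131811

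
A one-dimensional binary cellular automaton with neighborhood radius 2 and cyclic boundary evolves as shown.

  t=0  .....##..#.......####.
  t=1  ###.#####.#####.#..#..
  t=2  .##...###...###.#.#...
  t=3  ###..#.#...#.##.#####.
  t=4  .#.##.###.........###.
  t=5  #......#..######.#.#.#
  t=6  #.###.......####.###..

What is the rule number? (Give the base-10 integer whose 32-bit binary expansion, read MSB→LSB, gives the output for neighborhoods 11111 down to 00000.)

  [31] ##### => #  t=1,i=6
  [30] ####. => #  t=0,i=19
  [29] ###.# => #  t=1,i=2
  [28] ###.. => .  t=0,i=20
  [27] ##.## => .  t=1,i=3
  [26] ##.#. => .  t=1,i=15
  [25] ##..# => #  t=0,i=7
  [24] ##... => .  t=0,i=21
  [23] #.### => .  t=1,i=4
  [22] #.##. => .  t=3,i=13
  [21] #.#.# => #  t=2,i=16
  [20] #.#.. => #  t=1,i=16
  [19] #..## => .  t=1,i=21
  [18] #..#. => #  t=0,i=8
  [17] #...# => .  t=2,i=4
  [16] #.... => #  t=0,i=0
  [15] .#### => .  t=0,i=18
  [14] .###. => #  t=1,i=1
  [13] .##.# => .  t=3,i=14
  [12] .##.. => #  t=0,i=6
  [11] .#.## => .  t=3,i=12
  [10] .#.#. => #  t=2,i=17
  [9] .#..# => .  t=1,i=17
  [8] .#... => #  t=0,i=10
  [7] ..### => .  t=0,i=17
  [6] ..##. => #  t=0,i=5
  [5] ..#.# => .  t=3,i=5
  [4] ..#.. => .  t=0,i=9
  [3] ...## => #  t=0,i=4
  [2] ...#. => .  t=3,i=10
  [1] ....# => .  t=0,i=3
  [0] ..... => #  t=0,i=1
  bits 11100010001101010101010101001001 = 3795146057

3795146057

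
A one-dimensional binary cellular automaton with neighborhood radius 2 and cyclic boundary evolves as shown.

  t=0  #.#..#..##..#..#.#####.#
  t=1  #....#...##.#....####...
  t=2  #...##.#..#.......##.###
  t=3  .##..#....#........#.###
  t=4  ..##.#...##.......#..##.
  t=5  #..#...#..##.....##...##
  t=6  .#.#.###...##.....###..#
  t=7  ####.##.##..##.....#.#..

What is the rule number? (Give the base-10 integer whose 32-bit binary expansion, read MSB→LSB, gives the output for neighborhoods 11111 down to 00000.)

  #####|#  b31=1 t=0,i=19
  ####.|#  b30=1 t=0,i=20
  ###.#|.  b29=0 t=0,i=21
  ###..|.  b28=0 t=1,i=20
  ##.##|.  b27=0 t=0,i=22
  ##.#.|.  b26=0 t=0,i=1
  ##..#|#  b25=1 t=0,i=10
  ##...|#  b24=1 t=1,i=21
  #.###|#  b23=1 t=0,i=17
  #.##.|.  b22=0 t=0,i=23
  #.#.#|#  b21=1 t=6,i=1
  #.#..|.  b20=0 t=0,i=2
  #..##|.  b19=0 t=0,i=7
  #..#.|.  b18=0 t=0,i=4
  #...#|#  b17=1 t=1,i=7
  #....|.  b16=0 t=1,i=2
  .####|#  b15=1 t=0,i=18
  .###.|#  b14=1 t=3,i=22
  .##.#|#  b13=1 t=0,i=0
  .##..|#  b12=1 t=0,i=9
  .#.##|.  b11=0 t=0,i=16
  .#.#.|#  b10=1 t=6,i=0
  .#..#|.  b9=0 t=0,i=3
  .#...|.  b8=0 t=1,i=1
  ..###|.  b7=0 t=1,i=17
  ..##.|.  b6=0 t=0,i=8
  ..#.#|.  b5=0 t=0,i=15
  ..#..|#  b4=1 t=0,i=5
  ...##|.  b3=0 t=1,i=8
  ...#.|#  b2=1 t=1,i=4
  ....#|.  b1=0 t=1,i=3
  .....|.  b0=0 t=2,i=13
  bits 11000011101000101111010000010100 = 3282236436

3282236436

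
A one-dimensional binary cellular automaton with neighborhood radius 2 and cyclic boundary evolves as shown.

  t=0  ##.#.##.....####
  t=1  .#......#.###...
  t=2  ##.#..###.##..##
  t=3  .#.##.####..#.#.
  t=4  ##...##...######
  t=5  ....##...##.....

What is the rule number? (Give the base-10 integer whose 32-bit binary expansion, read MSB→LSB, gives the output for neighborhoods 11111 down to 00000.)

  [31] ##### => .  t=0,i=14
  [30] ####. => .  t=0,i=0
  [29] ###.# => #  t=0,i=1
  [28] ###.. => .  t=1,i=12
  [27] ##.## => #  t=2,i=9
  [26] ##.#. => .  t=0,i=2
  [25] ##..# => #  t=2,i=12
  [24] ##... => .  t=0,i=7
  [23] #.### => #  t=1,i=10
  [22] #.##. => .  t=0,i=5
  [21] #.#.# => .  t=0,i=3
  [20] #.#.. => #  t=2,i=3
  [19] #..## => .  t=2,i=5
  [18] #..#. => #  t=3,i=0
  [17] #...# => .  t=4,i=3
  [16] #.... => #  t=0,i=8
  [15] .#### => .  t=0,i=13
  [14] .###. => #  t=1,i=11
  [13] .##.# => .  t=3,i=4
  [12] .##.. => .  t=0,i=6
  [11] .#.## => .  t=0,i=4
  [10] .#.#. => #  t=3,i=13
  [9] .#..# => #  t=2,i=4
  [8] .#... => .  t=1,i=2
  [7] ..### => #  t=0,i=12
  [6] ..##. => #  t=4,i=5
  [5] ..#.# => #  t=1,i=8
  [4] ..#.. => #  t=1,i=1
  [3] ...## => #  t=0,i=11
  [2] ...#. => #  t=1,i=0
  [1] ....# => #  t=0,i=10
  [0] ..... => .  t=0,i=9
  bits 00101010100101010100011011111110 = 714426110

714426110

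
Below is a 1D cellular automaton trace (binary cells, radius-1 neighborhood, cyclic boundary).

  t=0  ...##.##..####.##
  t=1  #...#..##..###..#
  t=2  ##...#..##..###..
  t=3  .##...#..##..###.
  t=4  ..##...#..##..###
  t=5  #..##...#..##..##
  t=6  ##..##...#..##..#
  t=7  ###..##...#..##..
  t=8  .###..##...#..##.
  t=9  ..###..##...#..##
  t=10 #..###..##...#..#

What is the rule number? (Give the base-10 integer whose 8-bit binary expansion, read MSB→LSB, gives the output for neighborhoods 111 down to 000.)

  ###|#  b7=1 t=0,i=11
  ##.|#  b6=1 t=0,i=4
  #.#|.  b5=0 t=0,i=5
  #..|#  b4=1 t=0,i=0
  .##|.  b3=0 t=0,i=3
  .#.|.  b2=0 t=1,i=4
  ..#|.  b1=0 t=0,i=2
  ...|.  b0=0 t=0,i=1
  bits 11010000 = 208

208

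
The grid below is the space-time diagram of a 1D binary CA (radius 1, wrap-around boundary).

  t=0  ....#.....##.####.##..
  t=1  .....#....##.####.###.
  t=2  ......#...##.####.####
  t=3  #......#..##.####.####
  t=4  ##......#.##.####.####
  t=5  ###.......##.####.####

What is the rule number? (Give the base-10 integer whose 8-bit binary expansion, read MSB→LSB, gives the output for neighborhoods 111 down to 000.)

  [7] ### => #  t=0,i=14
  [6] ##. => #  t=0,i=11
  [5] #.# => .  t=0,i=12
  [4] #.. => #  t=0,i=5
  [3] .## => #  t=0,i=10
  [2] .#. => .  t=0,i=4
  [1] ..# => .  t=0,i=3
  [0] ... => .  t=0,i=0
  bits 11011000 = 216

216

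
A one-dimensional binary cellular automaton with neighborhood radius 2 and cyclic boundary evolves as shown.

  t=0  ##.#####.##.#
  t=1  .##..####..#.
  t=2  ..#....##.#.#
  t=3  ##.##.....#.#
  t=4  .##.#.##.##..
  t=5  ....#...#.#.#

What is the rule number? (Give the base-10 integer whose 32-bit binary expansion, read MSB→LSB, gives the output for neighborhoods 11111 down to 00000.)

4164358949

  ##### -> #   bit 31 = 1  t=0,i=5
  ####. -> #   bit 30 = 1  t=0,i=6
  ###.# -> #   bit 29 = 1  t=0,i=1
  ###.. -> #   bit 28 = 1  t=1,i=8
  ##.## -> #   bit 27 = 1  t=0,i=2
  ##.#. -> .   bit 26 = 0  t=2,i=9
  ##..# -> .   bit 25 = 0  t=1,i=3
  ##... -> .   bit 24 = 0  t=3,i=5
  #.### -> .   bit 23 = 0  t=0,i=3
  #.##. -> .   bit 22 = 0  t=0,i=9
  #.#.# -> #   bit 21 = 1  t=2,i=10
  #.#.. -> #   bit 20 = 1  t=2,i=12
  #..## -> .   bit 19 = 0  t=1,i=0
  #..#. -> #   bit 18 = 1  t=1,i=10
  #...# -> #   bit 17 = 1  t=4,i=12
  #.... -> #   bit 16 = 1  t=2,i=4
  .#### -> .   bit 15 = 0  t=0,i=4
  .###. -> .   bit 14 = 0  t=0,i=0
  .##.# -> .   bit 13 = 0  t=0,i=10
  .##.. -> #   bit 12 = 1  t=1,i=2
  .#.## -> .   bit 11 = 0  t=3,i=11
  .#.#. -> .   bit 10 = 0  t=2,i=11
  .#..# -> #   bit 9 = 1  t=1,i=12
  .#... -> #   bit 8 = 1  t=2,i=3
  ..### -> .   bit 7 = 0  t=1,i=5
  ..##. -> .   bit 6 = 0  t=1,i=1
  ..#.# -> #   bit 5 = 1  t=3,i=10
  ..#.. -> .   bit 4 = 0  t=1,i=11
  ...## -> .   bit 3 = 0  t=2,i=6
  ...#. -> #   bit 2 = 1  t=3,i=9
  ....# -> .   bit 1 = 0  t=2,i=5
  ..... -> #   bit 0 = 1  t=3,i=7
  bits 11111000001101110001001100100101 = 4164358949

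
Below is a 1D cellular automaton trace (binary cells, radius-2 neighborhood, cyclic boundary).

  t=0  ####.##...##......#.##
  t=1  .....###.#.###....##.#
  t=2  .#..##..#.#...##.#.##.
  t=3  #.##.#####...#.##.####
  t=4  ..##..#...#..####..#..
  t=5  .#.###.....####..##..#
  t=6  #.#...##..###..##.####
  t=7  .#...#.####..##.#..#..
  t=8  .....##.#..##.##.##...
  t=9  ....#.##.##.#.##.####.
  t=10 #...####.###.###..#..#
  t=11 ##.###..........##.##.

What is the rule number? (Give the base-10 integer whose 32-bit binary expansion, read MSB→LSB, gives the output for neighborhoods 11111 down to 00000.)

122535592

  [31] ##### => .  t=0,i=0
  [30] ####. => .  t=0,i=2
  [29] ###.# => .  t=0,i=3
  [28] ###.. => .  t=1,i=13
  [27] ##.## => .  t=0,i=4
  [26] ##.#. => #  t=1,i=8
  [25] ##..# => #  t=2,i=6
  [24] ##... => #  t=0,i=7
  [23] #.### => .  t=0,i=20
  [22] #.##. => #  t=0,i=5
  [21] #.#.# => .  t=1,i=9
  [20] #.#.. => .  t=1,i=21
  [19] #..## => #  t=2,i=3
  [18] #..#. => #  t=2,i=0
  [17] #...# => .  t=0,i=8
  [16] #.... => #  t=0,i=13
  [15] .#### => #  t=0,i=21
  [14] .###. => .  t=1,i=6
  [13] .##.# => #  t=1,i=19
  [12] .##.. => #  t=0,i=6
  [11] .#.## => #  t=0,i=19
  [10] .#.#. => #  t=2,i=9
  [9] .#..# => #  t=2,i=2
  [8] .#... => .  t=1,i=0
  [7] ..### => #  t=1,i=5
  [6] ..##. => .  t=0,i=10
  [5] ..#.# => #  t=0,i=18
  [4] ..#.. => .  t=2,i=1
  [3] ...## => #  t=0,i=9
  [2] ...#. => .  t=0,i=17
  [1] ....# => .  t=0,i=16
  [0] ..... => .  t=0,i=14
  bits 00000111010011011011111010101000 = 122535592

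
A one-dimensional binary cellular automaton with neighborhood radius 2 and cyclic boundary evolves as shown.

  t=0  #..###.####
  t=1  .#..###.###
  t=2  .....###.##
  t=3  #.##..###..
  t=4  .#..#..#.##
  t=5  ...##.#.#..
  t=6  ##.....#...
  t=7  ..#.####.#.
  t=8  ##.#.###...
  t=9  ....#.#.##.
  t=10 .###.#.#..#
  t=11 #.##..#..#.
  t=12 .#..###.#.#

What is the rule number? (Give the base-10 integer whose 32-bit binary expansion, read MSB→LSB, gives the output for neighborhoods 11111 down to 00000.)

3943091223

  nb #####: next=#  (t=0,i=9, bit31=1)
  nb ####.: next=#  (t=0,i=10, bit30=1)
  nb ###.#: next=#  (t=0,i=5, bit29=1)
  nb ###..: next=.  (t=0,i=0, bit28=0)
  nb ##.##: next=#  (t=0,i=6, bit27=1)
  nb ##.#.: next=.  (t=1,i=0, bit26=0)
  nb ##..#: next=#  (t=0,i=1, bit25=1)
  nb ##...: next=#  (t=2,i=0, bit24=1)
  nb #.###: next=.  (t=0,i=7, bit23=0)
  nb #.##.: next=.  (t=2,i=9, bit22=0)
  nb #.#.#: next=.  (t=5,i=6, bit21=0)
  nb #.#..: next=.  (t=1,i=1, bit20=0)
  nb #..##: next=.  (t=0,i=2, bit19=0)
  nb #..#.: next=#  (t=3,i=10, bit18=1)
  nb #...#: next=#  (t=6,i=9, bit17=1)
  nb #....: next=.  (t=2,i=1, bit16=0)
  nb .####: next=#  (t=0,i=8, bit15=1)
  nb .###.: next=#  (t=0,i=4, bit14=1)
  nb .##.#: next=.  (t=4,i=10, bit13=0)
  nb .##..: next=.  (t=2,i=10, bit12=0)
  nb .#.##: next=#  (t=3,i=1, bit11=1)
  nb .#.#.: next=#  (t=5,i=7, bit10=1)
  nb .#..#: next=.  (t=1,i=2, bit9=0)
  nb .#...: next=.  (t=5,i=9, bit8=0)
  nb ..###: next=.  (t=0,i=3, bit7=0)
  nb ..##.: next=.  (t=5,i=3, bit6=0)
  nb ..#.#: next=.  (t=3,i=0, bit5=0)
  nb ..#..: next=#  (t=4,i=4, bit4=1)
  nb ...##: next=.  (t=2,i=4, bit3=0)
  nb ...#.: next=#  (t=6,i=6, bit2=1)
  nb ....#: next=#  (t=2,i=3, bit1=1)
  nb .....: next=#  (t=2,i=2, bit0=1)
  bits 11101011000001101100110000010111 = 3943091223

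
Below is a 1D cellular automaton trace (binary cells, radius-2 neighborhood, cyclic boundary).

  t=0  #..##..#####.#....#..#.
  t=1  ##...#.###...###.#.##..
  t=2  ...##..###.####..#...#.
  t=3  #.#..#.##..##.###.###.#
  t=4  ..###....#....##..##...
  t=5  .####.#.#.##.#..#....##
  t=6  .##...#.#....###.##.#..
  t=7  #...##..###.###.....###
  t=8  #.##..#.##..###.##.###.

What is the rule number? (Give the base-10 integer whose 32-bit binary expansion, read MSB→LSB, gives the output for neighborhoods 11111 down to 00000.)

2461516685

  #####|#  b31=1 t=0,i=9
  ####.|.  b30=0 t=0,i=10
  ###.#|.  b29=0 t=0,i=11
  ###..|#  b28=1 t=1,i=9
  ##.##|.  b27=0 t=2,i=10
  ##.#.|.  b26=0 t=0,i=12
  ##..#|#  b25=1 t=0,i=5
  ##...|.  b24=0 t=1,i=2
  #.###|#  b23=1 t=1,i=7
  #.##.|.  b22=0 t=1,i=19
  #.#.#|#  b21=1 t=1,i=17
  #.#..|#  b20=1 t=0,i=0
  #..##|.  b19=0 t=0,i=2
  #..#.|#  b18=1 t=0,i=20
  #...#|#  b17=1 t=1,i=3
  #....|#  b16=1 t=0,i=15
  .####|#  b15=1 t=0,i=8
  .###.|#  b14=1 t=1,i=8
  .##.#|.  b13=0 t=3,i=0
  .##..|.  b12=0 t=0,i=4
  .#.##|.  b11=0 t=1,i=6
  .#.#.|.  b10=0 t=0,i=22
  .#..#|#  b9=1 t=0,i=1
  .#...|#  b8=1 t=0,i=14
  ..###|#  b7=1 t=0,i=7
  ..##.|.  b6=0 t=0,i=3
  ..#.#|.  b5=0 t=0,i=21
  ..#..|.  b4=0 t=0,i=18
  ...##|#  b3=1 t=1,i=12
  ...#.|#  b2=1 t=0,i=17
  ....#|.  b1=0 t=0,i=16
  .....|#  b0=1 t=4,i=22
  bits 10010010101101111100001110001101 = 2461516685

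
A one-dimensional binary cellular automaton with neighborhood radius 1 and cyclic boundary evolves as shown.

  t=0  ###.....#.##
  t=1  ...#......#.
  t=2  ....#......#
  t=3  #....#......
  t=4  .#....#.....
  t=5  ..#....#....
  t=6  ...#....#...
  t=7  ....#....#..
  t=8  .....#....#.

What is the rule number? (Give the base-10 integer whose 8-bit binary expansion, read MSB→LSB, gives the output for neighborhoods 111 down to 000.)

24

  [7] ### => .  t=0,i=0
  [6] ##. => .  t=0,i=2
  [5] #.# => .  t=0,i=9
  [4] #.. => #  t=0,i=3
  [3] .## => #  t=0,i=10
  [2] .#. => .  t=0,i=8
  [1] ..# => .  t=0,i=7
  [0] ... => .  t=0,i=4
  bits 00011000 = 24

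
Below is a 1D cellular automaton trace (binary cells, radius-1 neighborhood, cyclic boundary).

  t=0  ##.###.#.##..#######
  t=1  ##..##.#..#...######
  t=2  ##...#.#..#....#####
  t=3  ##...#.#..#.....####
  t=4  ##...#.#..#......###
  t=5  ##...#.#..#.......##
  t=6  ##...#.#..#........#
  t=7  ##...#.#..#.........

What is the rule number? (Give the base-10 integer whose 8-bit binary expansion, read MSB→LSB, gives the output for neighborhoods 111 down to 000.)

196

  ### -> #   bit 7 = 1  t=0,i=0
  ##. -> #   bit 6 = 1  t=0,i=1
  #.# -> .   bit 5 = 0  t=0,i=2
  #.. -> .   bit 4 = 0  t=0,i=11
  .## -> .   bit 3 = 0  t=0,i=3
  .#. -> #   bit 2 = 1  t=0,i=7
  ..# -> .   bit 1 = 0  t=0,i=12
  ... -> .   bit 0 = 0  t=1,i=12
  bits 11000100 = 196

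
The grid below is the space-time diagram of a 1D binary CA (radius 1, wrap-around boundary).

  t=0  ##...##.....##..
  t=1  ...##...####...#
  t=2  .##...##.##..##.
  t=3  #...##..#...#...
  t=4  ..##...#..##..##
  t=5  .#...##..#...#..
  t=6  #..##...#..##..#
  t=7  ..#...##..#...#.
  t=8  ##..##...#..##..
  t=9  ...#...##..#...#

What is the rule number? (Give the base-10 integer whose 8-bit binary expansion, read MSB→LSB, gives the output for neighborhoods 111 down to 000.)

163

  ### -> #   bit 7 = 1  t=1,i=9
  ##. -> .   bit 6 = 0  t=0,i=1
  #.# -> #   bit 5 = 1  t=2,i=8
  #.. -> .   bit 4 = 0  t=0,i=2
  .## -> .   bit 3 = 0  t=0,i=0
  .#. -> .   bit 2 = 0  t=1,i=15
  ..# -> #   bit 1 = 1  t=0,i=4
  ... -> #   bit 0 = 1  t=0,i=3
  bits 10100011 = 163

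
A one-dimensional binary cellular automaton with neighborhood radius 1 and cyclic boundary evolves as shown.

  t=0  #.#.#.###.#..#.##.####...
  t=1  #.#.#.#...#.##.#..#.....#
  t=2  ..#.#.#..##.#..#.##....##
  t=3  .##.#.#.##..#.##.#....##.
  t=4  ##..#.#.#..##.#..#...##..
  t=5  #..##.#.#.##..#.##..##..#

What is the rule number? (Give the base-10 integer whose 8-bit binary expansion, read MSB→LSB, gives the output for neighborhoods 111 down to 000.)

14

  ###|.  b7=0 t=0,i=7
  ##.|.  b6=0 t=0,i=8
  #.#|.  b5=0 t=0,i=1
  #..|.  b4=0 t=0,i=11
  .##|#  b3=1 t=0,i=6
  .#.|#  b2=1 t=0,i=0
  ..#|#  b1=1 t=0,i=12
  ...|.  b0=0 t=0,i=23
  bits 00001110 = 14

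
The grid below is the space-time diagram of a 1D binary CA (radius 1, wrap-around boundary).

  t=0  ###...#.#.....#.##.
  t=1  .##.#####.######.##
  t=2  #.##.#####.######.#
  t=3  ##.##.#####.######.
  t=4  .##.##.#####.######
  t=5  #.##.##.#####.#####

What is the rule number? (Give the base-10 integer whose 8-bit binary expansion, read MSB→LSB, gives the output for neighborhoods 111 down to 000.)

  ### -> #   bit 7 = 1  t=0,i=1
  ##. -> #   bit 6 = 1  t=0,i=2
  #.# -> #   bit 5 = 1  t=0,i=7
  #.. -> .   bit 4 = 0  t=0,i=3
  .## -> .   bit 3 = 0  t=0,i=0
  .#. -> #   bit 2 = 1  t=0,i=6
  ..# -> #   bit 1 = 1  t=0,i=5
  ... -> #   bit 0 = 1  t=0,i=4
  bits 11100111 = 231

231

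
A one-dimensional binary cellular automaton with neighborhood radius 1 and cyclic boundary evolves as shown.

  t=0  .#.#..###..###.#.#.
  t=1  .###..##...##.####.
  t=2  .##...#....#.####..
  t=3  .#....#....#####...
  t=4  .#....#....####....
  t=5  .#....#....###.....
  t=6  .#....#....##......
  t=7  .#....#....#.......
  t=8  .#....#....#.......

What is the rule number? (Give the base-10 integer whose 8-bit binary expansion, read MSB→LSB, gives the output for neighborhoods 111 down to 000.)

  ###|#  b7=1 t=0,i=7
  ##.|.  b6=0 t=0,i=8
  #.#|#  b5=1 t=0,i=2
  #..|.  b4=0 t=0,i=4
  .##|#  b3=1 t=0,i=6
  .#.|#  b2=1 t=0,i=1
  ..#|.  b1=0 t=0,i=0
  ...|.  b0=0 t=1,i=9
  bits 10101100 = 172

172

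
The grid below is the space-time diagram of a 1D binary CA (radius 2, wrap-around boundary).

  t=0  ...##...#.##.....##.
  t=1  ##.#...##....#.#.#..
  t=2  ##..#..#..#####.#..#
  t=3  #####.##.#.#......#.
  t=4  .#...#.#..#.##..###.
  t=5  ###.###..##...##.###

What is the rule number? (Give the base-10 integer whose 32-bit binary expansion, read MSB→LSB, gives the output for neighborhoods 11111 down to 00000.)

  [31] ##### => .  t=2,i=12
  [30] ####. => .  t=2,i=13
  [29] ###.# => .  t=2,i=14
  [28] ###.. => #  t=2,i=1
  [27] ##.## => #  t=3,i=5
  [26] ##.#. => .  t=1,i=2
  [25] ##..# => #  t=2,i=2
  [24] ##... => .  t=0,i=5
  [23] #.### => .  t=3,i=0
  [22] #.##. => .  t=0,i=10
  [21] #.#.# => .  t=1,i=15
  [20] #.#.. => .  t=1,i=3
  [19] #..## => #  t=1,i=19
  [18] #..#. => #  t=2,i=3
  [17] #...# => .  t=0,i=6
  [16] #.... => #  t=0,i=0
  [15] .#### => #  t=2,i=11
  [14] .###. => #  t=2,i=0
  [13] .##.# => #  t=1,i=1
  [12] .##.. => .  t=0,i=4
  [11] .#.## => .  t=0,i=9
  [10] .#.#. => #  t=1,i=14
  [9] .#..# => .  t=1,i=18
  [8] .#... => #  t=1,i=4
  [7] ..### => .  t=2,i=10
  [6] ..##. => #  t=0,i=3
  [5] ..#.# => #  t=0,i=8
  [4] ..#.. => #  t=2,i=4
  [3] ...## => .  t=0,i=2
  [2] ...#. => #  t=0,i=7
  [1] ....# => #  t=0,i=1
  [0] ..... => .  t=0,i=14
  bits 00011010000011011110010101110110 = 437118326

437118326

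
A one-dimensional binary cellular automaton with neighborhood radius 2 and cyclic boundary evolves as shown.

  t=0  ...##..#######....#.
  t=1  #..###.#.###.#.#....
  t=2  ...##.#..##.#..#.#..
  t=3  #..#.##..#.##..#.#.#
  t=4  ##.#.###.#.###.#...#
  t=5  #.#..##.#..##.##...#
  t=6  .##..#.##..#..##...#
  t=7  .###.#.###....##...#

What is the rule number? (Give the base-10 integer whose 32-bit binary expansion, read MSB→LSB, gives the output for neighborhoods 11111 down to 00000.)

  nb #####: next=#  (t=0,i=9, bit31=1)
  nb ####.: next=.  (t=0,i=12, bit30=0)
  nb ###.#: next=.  (t=1,i=5, bit29=0)
  nb ###..: next=#  (t=0,i=13, bit28=1)
  nb ##.##: next=.  (t=5,i=13, bit27=0)
  nb ##.#.: next=#  (t=1,i=6, bit26=1)
  nb ##..#: next=#  (t=0,i=5, bit25=1)
  nb ##...: next=.  (t=0,i=14, bit24=0)
  nb #.###: next=#  (t=1,i=9, bit23=1)
  nb #.##.: next=#  (t=3,i=5, bit22=1)
  nb #.#.#: next=.  (t=1,i=7, bit21=0)
  nb #.#..: next=#  (t=1,i=15, bit20=1)
  nb #..##: next=.  (t=0,i=6, bit19=0)
  nb #..#.: next=.  (t=2,i=14, bit18=0)
  nb #...#: next=.  (t=4,i=17, bit17=0)
  nb #....: next=#  (t=0,i=0, bit16=1)
  nb .####: next=.  (t=0,i=8, bit15=0)
  nb .###.: next=#  (t=1,i=4, bit14=1)
  nb .##.#: next=.  (t=2,i=4, bit13=0)
  nb .##..: next=#  (t=0,i=4, bit12=1)
  nb .#.##: next=.  (t=1,i=8, bit11=0)
  nb .#.#.: next=.  (t=1,i=14, bit10=0)
  nb .#..#: next=.  (t=1,i=1, bit9=0)
  nb .#...: next=.  (t=0,i=19, bit8=0)
  nb ..###: next=#  (t=0,i=7, bit7=1)
  nb ..##.: next=#  (t=0,i=3, bit6=1)
  nb ..#.#: next=#  (t=2,i=15, bit5=1)
  nb ..#..: next=.  (t=0,i=18, bit4=0)
  nb ...##: next=.  (t=0,i=2, bit3=0)
  nb ...#.: next=.  (t=0,i=17, bit2=0)
  nb ....#: next=.  (t=0,i=1, bit1=0)
  nb .....: next=#  (t=2,i=0, bit0=1)
  bits 10010110110100010101000011100001 = 2530300129

2530300129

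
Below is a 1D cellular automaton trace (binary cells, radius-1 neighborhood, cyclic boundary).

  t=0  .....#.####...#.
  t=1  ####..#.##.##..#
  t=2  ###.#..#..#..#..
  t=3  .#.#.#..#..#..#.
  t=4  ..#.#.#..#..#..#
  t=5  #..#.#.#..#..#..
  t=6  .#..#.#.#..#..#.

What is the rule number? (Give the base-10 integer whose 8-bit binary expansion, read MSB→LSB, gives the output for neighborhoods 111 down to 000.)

177

  ###|#  b7=1 t=0,i=8
  ##.|.  b6=0 t=0,i=10
  #.#|#  b5=1 t=0,i=6
  #..|#  b4=1 t=0,i=11
  .##|.  b3=0 t=0,i=7
  .#.|.  b2=0 t=0,i=5
  ..#|.  b1=0 t=0,i=4
  ...|#  b0=1 t=0,i=0
  bits 10110001 = 177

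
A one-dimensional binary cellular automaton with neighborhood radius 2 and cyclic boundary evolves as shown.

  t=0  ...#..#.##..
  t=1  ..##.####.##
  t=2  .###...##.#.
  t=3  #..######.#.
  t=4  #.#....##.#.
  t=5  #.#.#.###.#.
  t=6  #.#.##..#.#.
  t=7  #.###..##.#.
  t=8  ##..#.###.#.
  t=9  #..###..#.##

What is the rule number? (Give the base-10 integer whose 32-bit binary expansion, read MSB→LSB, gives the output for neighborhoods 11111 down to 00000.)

  nb #####: next=.  (t=3,i=5, bit31=0)
  nb ####.: next=#  (t=1,i=7, bit30=1)
  nb ###.#: next=#  (t=1,i=8, bit29=1)
  nb ###..: next=#  (t=2,i=3, bit28=1)
  nb ##.##: next=.  (t=1,i=4, bit27=0)
  nb ##.#.: next=.  (t=2,i=9, bit26=0)
  nb ##..#: next=.  (t=1,i=0, bit25=0)
  nb ##...: next=#  (t=0,i=10, bit24=1)
  nb #.###: next=.  (t=1,i=5, bit23=0)
  nb #.##.: next=#  (t=0,i=8, bit22=1)
  nb #.#.#: next=#  (t=3,i=10, bit21=1)
  nb #.#..: next=#  (t=2,i=10, bit20=1)
  nb #..##: next=#  (t=1,i=1, bit19=1)
  nb #..#.: next=#  (t=0,i=5, bit18=1)
  nb #...#: next=#  (t=2,i=5, bit17=1)
  nb #....: next=#  (t=0,i=11, bit16=1)
  nb .####: next=.  (t=1,i=6, bit15=0)
  nb .###.: next=.  (t=2,i=2, bit14=0)
  nb .##.#: next=#  (t=1,i=3, bit13=1)
  nb .##..: next=.  (t=0,i=9, bit12=0)
  nb .#.##: next=#  (t=0,i=7, bit11=1)
  nb .#.#.: next=.  (t=3,i=11, bit10=0)
  nb .#..#: next=.  (t=0,i=4, bit9=0)
  nb .#...: next=.  (t=4,i=3, bit8=0)
  nb ..###: next=.  (t=2,i=1, bit7=0)
  nb ..##.: next=#  (t=1,i=2, bit6=1)
  nb ..#.#: next=#  (t=0,i=6, bit5=1)
  nb ..#..: next=#  (t=0,i=3, bit4=1)
  nb ...##: next=#  (t=2,i=6, bit3=1)
  nb ...#.: next=#  (t=0,i=2, bit2=1)
  nb ....#: next=.  (t=0,i=1, bit1=0)
  nb .....: next=.  (t=0,i=0, bit0=0)
  bits 01110001011111110010100001111100 = 1904158844

1904158844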